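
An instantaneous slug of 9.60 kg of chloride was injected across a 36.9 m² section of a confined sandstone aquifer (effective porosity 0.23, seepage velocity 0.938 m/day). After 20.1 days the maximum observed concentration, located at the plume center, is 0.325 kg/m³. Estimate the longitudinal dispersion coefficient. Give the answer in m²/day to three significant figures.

0.0480 m²/day

At the plume center C_max = M/(n_e·A·√(4πDt)), so D = M²/(4πt·(n_e·A·C_max)²).
n_e·A·C_max = 0.23 × 36.9 × 0.325 = 2.758 kg/m.
D = 9.60²/(4π × 20.1 × 2.758²) = 0.0480 m²/day.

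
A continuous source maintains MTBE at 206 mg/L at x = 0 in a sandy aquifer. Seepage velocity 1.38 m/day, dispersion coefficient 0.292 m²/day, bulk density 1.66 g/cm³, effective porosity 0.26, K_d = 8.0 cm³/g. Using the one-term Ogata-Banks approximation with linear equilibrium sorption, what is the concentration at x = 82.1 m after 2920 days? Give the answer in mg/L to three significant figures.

42.2 mg/L

Retardation factor R = 1 + ρ_b·K_d/n = 1 + 1.66 × 8.0/0.26 = 52.08.
Sorption retards both mechanisms: v_R = v/R = 0.02650 m/day, D_R = D/R = 0.005607 m²/day.
v_R·t = 0.02650 × 2920 = 77.38 m; 2√(D_R t) = 8.093 m; argument = (82.1 − 77.38)/8.093 = 0.5832.
C = C₀ × ½·erfc(0.5832) = 206 × 0.2048 = 42.2 mg/L.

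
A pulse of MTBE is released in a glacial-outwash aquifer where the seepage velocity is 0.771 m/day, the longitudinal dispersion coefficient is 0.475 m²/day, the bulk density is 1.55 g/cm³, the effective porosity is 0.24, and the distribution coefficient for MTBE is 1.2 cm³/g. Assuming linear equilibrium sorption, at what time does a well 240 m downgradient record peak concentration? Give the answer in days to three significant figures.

Retardation factor R = 1 + ρ_b·K_d/n = 1 + 1.55 × 1.2/0.24 = 8.750.
Sorption retards both mechanisms: v_R = v/R = 0.08811 m/day, D_R = D/R = 0.05429 m²/day.
Peak time from v_R²t² + 2D_R t − x² = 0: t = (√(D_R² + v_R²x²) − D_R)/v_R².
√(D_R² + v_R²x²) = √(0.05429² + 0.08811² × 240²) = 21.15; v_R² = 0.007763.
t = (21.15 − 0.05429)/0.007763 = 2720 days.

2720 days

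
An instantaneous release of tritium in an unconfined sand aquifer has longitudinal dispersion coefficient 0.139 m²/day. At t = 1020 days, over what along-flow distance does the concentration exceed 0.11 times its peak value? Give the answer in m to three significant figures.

The plume is Gaussian with σ = √(2Dt) = √(2 × 0.139 × 1020) = 16.84 m.
C/C_peak = exp(−Δx²/(2σ²)) = 0.11 ⇒ Δx = σ·√(−2 ln 0.11) = 16.84 × 2.101 = 35.38 m.
Width = 2Δx = 70.8 m.

70.8 m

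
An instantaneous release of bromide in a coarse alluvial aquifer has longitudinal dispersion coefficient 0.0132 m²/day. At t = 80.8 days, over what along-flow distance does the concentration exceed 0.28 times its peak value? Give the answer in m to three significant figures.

The plume is Gaussian with σ = √(2Dt) = √(2 × 0.0132 × 80.8) = 1.461 m.
C/C_peak = exp(−Δx²/(2σ²)) = 0.28 ⇒ Δx = σ·√(−2 ln 0.28) = 1.461 × 1.596 = 2.332 m.
Width = 2Δx = 4.66 m.

4.66 m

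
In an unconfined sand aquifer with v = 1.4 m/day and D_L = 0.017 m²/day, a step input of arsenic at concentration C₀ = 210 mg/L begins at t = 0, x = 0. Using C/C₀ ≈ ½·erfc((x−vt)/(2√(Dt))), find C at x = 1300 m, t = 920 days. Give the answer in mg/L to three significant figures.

3.35 mg/L

For a continuous step input, C/C₀ ≈ ½·erfc((x−vt)/(2√(Dt))).
vt = 1.4 × 920 = 1288 m and 2√(Dt) = 2√(0.017 × 920) = 7.909 m.
Argument (x−vt)/(2√(Dt)) = (1300 − 1288)/7.909 = 1.517; ½·erfc(1.517) = 0.01596.
C = 210 × 0.01596 = 3.35 mg/L.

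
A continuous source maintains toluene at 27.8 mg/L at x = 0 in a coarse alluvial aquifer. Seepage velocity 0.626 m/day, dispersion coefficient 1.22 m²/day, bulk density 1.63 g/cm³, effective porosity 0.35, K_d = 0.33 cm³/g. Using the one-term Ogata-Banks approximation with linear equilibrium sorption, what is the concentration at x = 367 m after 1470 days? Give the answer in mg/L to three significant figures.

12.6 mg/L

Retardation factor R = 1 + ρ_b·K_d/n = 1 + 1.63 × 0.33/0.35 = 2.537.
Sorption retards both mechanisms: v_R = v/R = 0.2467 m/day, D_R = D/R = 0.4809 m²/day.
v_R·t = 0.2467 × 1470 = 362.649 m; 2√(D_R t) = 53.18 m; argument = (367 − 362.649)/53.18 = 0.08182.
C = C₀ × ½·erfc(0.08182) = 27.8 × 0.4539 = 12.6 mg/L.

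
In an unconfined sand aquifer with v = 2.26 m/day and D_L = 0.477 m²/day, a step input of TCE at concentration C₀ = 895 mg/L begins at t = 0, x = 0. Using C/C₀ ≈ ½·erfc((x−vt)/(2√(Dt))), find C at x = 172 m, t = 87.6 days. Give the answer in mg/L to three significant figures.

For a continuous step input, C/C₀ ≈ ½·erfc((x−vt)/(2√(Dt))).
vt = 2.26 × 87.6 = 197.976 m and 2√(Dt) = 2√(0.477 × 87.6) = 12.93 m.
Argument (x−vt)/(2√(Dt)) = (172 − 197.976)/12.93 = -2.009; ½·erfc(-2.009) = 0.9978.
C = 895 × 0.9978 = 893 mg/L.

893 mg/L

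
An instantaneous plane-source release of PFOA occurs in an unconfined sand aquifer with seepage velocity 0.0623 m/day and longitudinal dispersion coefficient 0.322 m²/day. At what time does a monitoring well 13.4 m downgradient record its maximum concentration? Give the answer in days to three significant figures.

For the 1D instantaneous-source solution, setting ∂C/∂t = 0 at fixed x gives v²t² + 2Dt − x² = 0, so t = (√(D² + v²x²) − D)/v².
√(D² + v²x²) = √(0.322² + 0.0623² × 13.4²) = 0.8948; v² = 0.00388129.
t = (0.8948 − 0.322)/0.00388129 = 148 days (vs. the pure-advection estimate x/v = 215 d).

148 days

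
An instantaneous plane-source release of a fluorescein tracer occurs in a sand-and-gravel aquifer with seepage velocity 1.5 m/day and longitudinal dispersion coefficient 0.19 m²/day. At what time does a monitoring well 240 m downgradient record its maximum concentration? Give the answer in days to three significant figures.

For the 1D instantaneous-source solution, setting ∂C/∂t = 0 at fixed x gives v²t² + 2Dt − x² = 0, so t = (√(D² + v²x²) − D)/v².
√(D² + v²x²) = √(0.19² + 1.5² × 240²) = 360.0; v² = 2.25.
t = (360.0 − 0.19)/2.25 = 160 days (vs. the pure-advection estimate x/v = 160 d).

160 days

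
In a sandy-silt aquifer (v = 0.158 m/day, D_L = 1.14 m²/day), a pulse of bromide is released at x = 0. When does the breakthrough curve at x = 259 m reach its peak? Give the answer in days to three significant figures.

1590 days

For the 1D instantaneous-source solution, setting ∂C/∂t = 0 at fixed x gives v²t² + 2Dt − x² = 0, so t = (√(D² + v²x²) − D)/v².
√(D² + v²x²) = √(1.14² + 0.158² × 259²) = 40.94; v² = 0.024964.
t = (40.94 − 1.14)/0.024964 = 1590 days (vs. the pure-advection estimate x/v = 1640 d).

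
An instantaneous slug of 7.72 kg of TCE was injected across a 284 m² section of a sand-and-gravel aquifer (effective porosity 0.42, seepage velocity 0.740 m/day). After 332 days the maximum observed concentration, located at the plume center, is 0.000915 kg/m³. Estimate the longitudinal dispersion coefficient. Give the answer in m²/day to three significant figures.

At the plume center C_max = M/(n_e·A·√(4πDt)), so D = M²/(4πt·(n_e·A·C_max)²).
n_e·A·C_max = 0.42 × 284 × 0.000915 = 0.1091 kg/m.
D = 7.72²/(4π × 332 × 0.1091²) = 1.20 m²/day.

1.20 m²/day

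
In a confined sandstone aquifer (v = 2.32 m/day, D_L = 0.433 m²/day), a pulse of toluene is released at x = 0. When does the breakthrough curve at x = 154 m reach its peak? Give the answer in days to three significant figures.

For the 1D instantaneous-source solution, setting ∂C/∂t = 0 at fixed x gives v²t² + 2Dt − x² = 0, so t = (√(D² + v²x²) − D)/v².
√(D² + v²x²) = √(0.433² + 2.32² × 154²) = 357.3; v² = 5.3824.
t = (357.3 − 0.433)/5.3824 = 66.3 days (vs. the pure-advection estimate x/v = 66.4 d).

66.3 days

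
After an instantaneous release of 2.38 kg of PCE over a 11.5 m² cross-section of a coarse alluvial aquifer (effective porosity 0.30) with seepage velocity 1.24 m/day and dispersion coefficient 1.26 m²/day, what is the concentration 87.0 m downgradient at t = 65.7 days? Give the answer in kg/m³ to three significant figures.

For an instantaneous plane source, C(x,t) = M/(n_e·A·√(4πDt)) · exp(−(x−vt)²/(4Dt)), with n_e·A the pore (flow) area.
Plume center vt = 1.24 × 65.7 = 81.468 m, so the well at 87.0 m is 5.532 m downgradient of the peak.
√(4πDt) = 32.25 m, giving peak height M/(n_e·A·√(4πDt)) = 2.38/(0.30 × 11.5 × 32.25) = 0.02139 kg/m³.
(x−vt)²/(4Dt) = (5.532)²/(4 × 1.26 × 65.7) = 0.09242; exp(−0.09242) = 0.9117.
C = 0.02139 × 0.9117 = 0.0195 kg/m³.

0.0195 kg/m³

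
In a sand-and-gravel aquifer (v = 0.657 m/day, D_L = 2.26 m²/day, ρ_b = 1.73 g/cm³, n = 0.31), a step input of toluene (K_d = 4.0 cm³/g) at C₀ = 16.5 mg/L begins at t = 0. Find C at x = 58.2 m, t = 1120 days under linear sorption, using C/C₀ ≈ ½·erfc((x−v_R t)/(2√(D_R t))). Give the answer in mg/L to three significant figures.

Retardation factor R = 1 + ρ_b·K_d/n = 1 + 1.73 × 4.0/0.31 = 23.32.
Sorption retards both mechanisms: v_R = v/R = 0.02817 m/day, D_R = D/R = 0.09691 m²/day.
v_R·t = 0.02817 × 1120 = 31.5504 m; 2√(D_R t) = 20.84 m; argument = (58.2 − 31.5504)/20.84 = 1.279.
C = C₀ × ½·erfc(1.279) = 16.5 × 0.03524 = 0.581 mg/L.

0.581 mg/L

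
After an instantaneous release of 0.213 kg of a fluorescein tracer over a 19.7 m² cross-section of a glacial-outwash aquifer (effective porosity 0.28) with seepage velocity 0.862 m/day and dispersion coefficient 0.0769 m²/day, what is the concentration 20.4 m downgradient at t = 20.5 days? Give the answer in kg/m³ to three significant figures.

For an instantaneous plane source, C(x,t) = M/(n_e·A·√(4πDt)) · exp(−(x−vt)²/(4Dt)), with n_e·A the pore (flow) area.
Plume center vt = 0.862 × 20.5 = 17.671 m, so the well at 20.4 m is 2.729 m downgradient of the peak.
√(4πDt) = 4.451 m, giving peak height M/(n_e·A·√(4πDt)) = 0.213/(0.28 × 19.7 × 4.451) = 0.008676 kg/m³.
(x−vt)²/(4Dt) = (2.729)²/(4 × 0.0769 × 20.5) = 1.181; exp(−1.181) = 0.3070.
C = 0.008676 × 0.3070 = 0.00266 kg/m³.

0.00266 kg/m³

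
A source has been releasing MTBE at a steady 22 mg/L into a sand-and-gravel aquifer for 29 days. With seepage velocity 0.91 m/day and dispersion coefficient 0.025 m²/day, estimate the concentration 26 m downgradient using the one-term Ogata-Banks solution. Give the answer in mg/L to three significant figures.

For a continuous step input, C/C₀ ≈ ½·erfc((x−vt)/(2√(Dt))).
vt = 0.91 × 29 = 26.39 m and 2√(Dt) = 2√(0.025 × 29) = 1.703 m.
Argument (x−vt)/(2√(Dt)) = (26 − 26.39)/1.703 = -0.2290; ½·erfc(-0.2290) = 0.6270.
C = 22 × 0.6270 = 13.8 mg/L.

13.8 mg/L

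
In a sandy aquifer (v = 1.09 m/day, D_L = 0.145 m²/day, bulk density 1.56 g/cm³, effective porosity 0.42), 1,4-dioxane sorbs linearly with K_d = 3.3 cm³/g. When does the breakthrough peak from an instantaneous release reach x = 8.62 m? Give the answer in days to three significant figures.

Retardation factor R = 1 + ρ_b·K_d/n = 1 + 1.56 × 3.3/0.42 = 13.26.
Sorption retards both mechanisms: v_R = v/R = 0.08220 m/day, D_R = D/R = 0.01094 m²/day.
Peak time from v_R²t² + 2D_R t − x² = 0: t = (√(D_R² + v_R²x²) − D_R)/v_R².
√(D_R² + v_R²x²) = √(0.01094² + 0.08220² × 8.62²) = 0.7086; v_R² = 0.006757.
t = (0.7086 − 0.01094)/0.006757 = 103 days.

103 days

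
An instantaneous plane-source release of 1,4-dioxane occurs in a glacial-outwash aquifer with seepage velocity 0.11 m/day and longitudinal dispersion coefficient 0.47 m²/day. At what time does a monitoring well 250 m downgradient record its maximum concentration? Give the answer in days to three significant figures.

2230 days

For the 1D instantaneous-source solution, setting ∂C/∂t = 0 at fixed x gives v²t² + 2Dt − x² = 0, so t = (√(D² + v²x²) − D)/v².
√(D² + v²x²) = √(0.47² + 0.11² × 250²) = 27.50; v² = 0.0121.
t = (27.50 − 0.47)/0.0121 = 2230 days (vs. the pure-advection estimate x/v = 2270 d).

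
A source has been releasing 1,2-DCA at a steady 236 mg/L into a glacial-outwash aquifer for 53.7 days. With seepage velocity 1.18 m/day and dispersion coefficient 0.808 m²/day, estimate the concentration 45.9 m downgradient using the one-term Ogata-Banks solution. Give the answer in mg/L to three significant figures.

229 mg/L

For a continuous step input, C/C₀ ≈ ½·erfc((x−vt)/(2√(Dt))).
vt = 1.18 × 53.7 = 63.366 m and 2√(Dt) = 2√(0.808 × 53.7) = 13.17 m.
Argument (x−vt)/(2√(Dt)) = (45.9 − 63.366)/13.17 = -1.326; ½·erfc(-1.326) = 0.9696.
C = 236 × 0.9696 = 229 mg/L.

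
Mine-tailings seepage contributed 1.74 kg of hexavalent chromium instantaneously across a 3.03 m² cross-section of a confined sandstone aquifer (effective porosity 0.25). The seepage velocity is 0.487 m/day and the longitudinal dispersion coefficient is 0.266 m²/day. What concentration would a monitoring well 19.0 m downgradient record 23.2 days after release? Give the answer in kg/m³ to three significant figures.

0.0236 kg/m³

For an instantaneous plane source, C(x,t) = M/(n_e·A·√(4πDt)) · exp(−(x−vt)²/(4Dt)), with n_e·A the pore (flow) area.
Plume center vt = 0.487 × 23.2 = 11.2984 m, so the well at 19.0 m is 7.7016 m downgradient of the peak.
√(4πDt) = 8.806 m, giving peak height M/(n_e·A·√(4πDt)) = 1.74/(0.25 × 3.03 × 8.806) = 0.2608 kg/m³.
(x−vt)²/(4Dt) = (7.7016)²/(4 × 0.266 × 23.2) = 2.403; exp(−2.403) = 0.09045.
C = 0.2608 × 0.09045 = 0.0236 kg/m³.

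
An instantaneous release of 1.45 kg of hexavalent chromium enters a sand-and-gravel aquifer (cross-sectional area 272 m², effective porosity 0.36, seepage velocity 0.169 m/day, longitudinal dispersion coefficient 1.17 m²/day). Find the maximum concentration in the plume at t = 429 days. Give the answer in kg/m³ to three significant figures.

The peak of an instantaneous 1D plume sits at x = vt; there the Gaussian factor is 1 and C_max = M/(n_e·A·√(4πDt)), where n_e·A is the pore area the mass is dissolved in.
√(4πDt) = √(4π × 1.17 × 429) = 79.42 m, so C_max = 1.45/(0.36 × 272 × 79.42) = 0.000186 kg/m³.

0.000186 kg/m³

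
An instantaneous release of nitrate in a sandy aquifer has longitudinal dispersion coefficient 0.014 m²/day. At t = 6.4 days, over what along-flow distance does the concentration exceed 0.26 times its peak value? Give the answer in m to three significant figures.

The plume is Gaussian with σ = √(2Dt) = √(2 × 0.014 × 6.4) = 0.4233 m.
C/C_peak = exp(−Δx²/(2σ²)) = 0.26 ⇒ Δx = σ·√(−2 ln 0.26) = 0.4233 × 1.641 = 0.6946 m.
Width = 2Δx = 1.39 m.

1.39 m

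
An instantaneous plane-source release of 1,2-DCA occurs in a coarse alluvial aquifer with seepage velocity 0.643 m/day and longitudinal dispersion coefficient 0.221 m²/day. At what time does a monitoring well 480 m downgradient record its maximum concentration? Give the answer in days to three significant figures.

746 days

For the 1D instantaneous-source solution, setting ∂C/∂t = 0 at fixed x gives v²t² + 2Dt − x² = 0, so t = (√(D² + v²x²) − D)/v².
√(D² + v²x²) = √(0.221² + 0.643² × 480²) = 308.6; v² = 0.413449.
t = (308.6 − 0.221)/0.413449 = 746 days (vs. the pure-advection estimate x/v = 747 d).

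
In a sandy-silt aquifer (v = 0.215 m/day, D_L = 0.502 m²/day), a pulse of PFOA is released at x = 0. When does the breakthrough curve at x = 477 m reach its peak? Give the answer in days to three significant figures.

For the 1D instantaneous-source solution, setting ∂C/∂t = 0 at fixed x gives v²t² + 2Dt − x² = 0, so t = (√(D² + v²x²) − D)/v².
√(D² + v²x²) = √(0.502² + 0.215² × 477²) = 102.6; v² = 0.046225.
t = (102.6 − 0.502)/0.046225 = 2210 days (vs. the pure-advection estimate x/v = 2220 d).

2210 days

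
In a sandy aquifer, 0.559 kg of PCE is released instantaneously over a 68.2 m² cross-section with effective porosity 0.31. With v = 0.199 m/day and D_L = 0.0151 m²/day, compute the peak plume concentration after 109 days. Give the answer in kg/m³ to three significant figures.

The peak of an instantaneous 1D plume sits at x = vt; there the Gaussian factor is 1 and C_max = M/(n_e·A·√(4πDt)), where n_e·A is the pore area the mass is dissolved in.
√(4πDt) = √(4π × 0.0151 × 109) = 4.548 m, so C_max = 0.559/(0.31 × 68.2 × 4.548) = 0.00581 kg/m³.

0.00581 kg/m³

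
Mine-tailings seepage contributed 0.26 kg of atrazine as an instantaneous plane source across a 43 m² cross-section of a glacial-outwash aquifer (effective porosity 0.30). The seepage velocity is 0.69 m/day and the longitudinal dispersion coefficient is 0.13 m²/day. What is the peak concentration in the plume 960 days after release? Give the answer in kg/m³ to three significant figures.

0.000509 kg/m³

The peak of an instantaneous 1D plume sits at x = vt; there the Gaussian factor is 1 and C_max = M/(n_e·A·√(4πDt)), where n_e·A is the pore area the mass is dissolved in.
√(4πDt) = √(4π × 0.13 × 960) = 39.60 m, so C_max = 0.26/(0.30 × 43 × 39.60) = 0.000509 kg/m³.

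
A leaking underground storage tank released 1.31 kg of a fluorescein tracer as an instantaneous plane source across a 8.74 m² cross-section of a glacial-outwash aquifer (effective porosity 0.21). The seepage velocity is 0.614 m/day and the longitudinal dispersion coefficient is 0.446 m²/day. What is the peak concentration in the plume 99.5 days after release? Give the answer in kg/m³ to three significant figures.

The peak of an instantaneous 1D plume sits at x = vt; there the Gaussian factor is 1 and C_max = M/(n_e·A·√(4πDt)), where n_e·A is the pore area the mass is dissolved in.
√(4πDt) = √(4π × 0.446 × 99.5) = 23.61 m, so C_max = 1.31/(0.21 × 8.74 × 23.61) = 0.0302 kg/m³.

0.0302 kg/m³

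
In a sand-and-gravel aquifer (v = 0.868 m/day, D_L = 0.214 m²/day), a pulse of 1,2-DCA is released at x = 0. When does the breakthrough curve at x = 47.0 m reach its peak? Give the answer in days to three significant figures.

For the 1D instantaneous-source solution, setting ∂C/∂t = 0 at fixed x gives v²t² + 2Dt − x² = 0, so t = (√(D² + v²x²) − D)/v².
√(D² + v²x²) = √(0.214² + 0.868² × 47.0²) = 40.80; v² = 0.753424.
t = (40.80 − 0.214)/0.753424 = 53.9 days (vs. the pure-advection estimate x/v = 54.1 d).

53.9 days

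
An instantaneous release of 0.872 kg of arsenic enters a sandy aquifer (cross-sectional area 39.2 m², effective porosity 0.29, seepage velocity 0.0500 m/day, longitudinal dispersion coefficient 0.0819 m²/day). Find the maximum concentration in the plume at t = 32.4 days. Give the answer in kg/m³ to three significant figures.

The peak of an instantaneous 1D plume sits at x = vt; there the Gaussian factor is 1 and C_max = M/(n_e·A·√(4πDt)), where n_e·A is the pore area the mass is dissolved in.
√(4πDt) = √(4π × 0.0819 × 32.4) = 5.775 m, so C_max = 0.872/(0.29 × 39.2 × 5.775) = 0.0133 kg/m³.

0.0133 kg/m³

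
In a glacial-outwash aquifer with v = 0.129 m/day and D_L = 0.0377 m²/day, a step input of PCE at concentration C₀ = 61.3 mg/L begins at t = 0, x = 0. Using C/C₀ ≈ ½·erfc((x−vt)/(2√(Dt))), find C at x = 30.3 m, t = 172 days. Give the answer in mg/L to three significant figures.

0.744 mg/L

For a continuous step input, C/C₀ ≈ ½·erfc((x−vt)/(2√(Dt))).
vt = 0.129 × 172 = 22.188 m and 2√(Dt) = 2√(0.0377 × 172) = 5.093 m.
Argument (x−vt)/(2√(Dt)) = (30.3 − 22.188)/5.093 = 1.593; ½·erfc(1.593) = 0.01213.
C = 61.3 × 0.01213 = 0.744 mg/L.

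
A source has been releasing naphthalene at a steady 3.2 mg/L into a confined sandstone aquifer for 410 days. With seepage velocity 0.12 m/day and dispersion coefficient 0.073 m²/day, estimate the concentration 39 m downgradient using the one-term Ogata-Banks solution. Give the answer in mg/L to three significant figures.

2.90 mg/L

For a continuous step input, C/C₀ ≈ ½·erfc((x−vt)/(2√(Dt))).
vt = 0.12 × 410 = 49.2 m and 2√(Dt) = 2√(0.073 × 410) = 10.94 m.
Argument (x−vt)/(2√(Dt)) = (39 − 49.2)/10.94 = -0.9324; ½·erfc(-0.9324) = 0.9064.
C = 3.2 × 0.9064 = 2.90 mg/L.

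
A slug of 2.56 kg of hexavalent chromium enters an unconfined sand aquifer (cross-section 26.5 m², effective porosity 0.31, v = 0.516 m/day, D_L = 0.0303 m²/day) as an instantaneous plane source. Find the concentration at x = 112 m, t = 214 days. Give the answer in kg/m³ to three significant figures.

For an instantaneous plane source, C(x,t) = M/(n_e·A·√(4πDt)) · exp(−(x−vt)²/(4Dt)), with n_e·A the pore (flow) area.
Plume center vt = 0.516 × 214 = 110.424 m, so the well at 112 m is 1.576 m downgradient of the peak.
√(4πDt) = 9.027 m, giving peak height M/(n_e·A·√(4πDt)) = 2.56/(0.31 × 26.5 × 9.027) = 0.03452 kg/m³.
(x−vt)²/(4Dt) = (1.576)²/(4 × 0.0303 × 214) = 0.09576; exp(−0.09576) = 0.9087.
C = 0.03452 × 0.9087 = 0.0314 kg/m³.

0.0314 kg/m³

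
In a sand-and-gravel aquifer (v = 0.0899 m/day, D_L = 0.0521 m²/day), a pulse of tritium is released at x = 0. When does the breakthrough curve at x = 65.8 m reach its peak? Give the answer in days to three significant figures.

726 days

For the 1D instantaneous-source solution, setting ∂C/∂t = 0 at fixed x gives v²t² + 2Dt − x² = 0, so t = (√(D² + v²x²) − D)/v².
√(D² + v²x²) = √(0.0521² + 0.0899² × 65.8²) = 5.916; v² = 0.00808201.
t = (5.916 − 0.0521)/0.00808201 = 726 days (vs. the pure-advection estimate x/v = 732 d).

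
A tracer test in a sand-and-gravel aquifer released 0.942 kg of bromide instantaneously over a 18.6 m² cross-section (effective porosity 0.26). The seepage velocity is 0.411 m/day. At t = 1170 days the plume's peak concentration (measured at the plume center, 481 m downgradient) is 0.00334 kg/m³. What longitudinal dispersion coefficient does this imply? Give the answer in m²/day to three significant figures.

0.231 m²/day

At the plume center C_max = M/(n_e·A·√(4πDt)), so D = M²/(4πt·(n_e·A·C_max)²).
n_e·A·C_max = 0.26 × 18.6 × 0.00334 = 0.01615 kg/m.
D = 0.942²/(4π × 1170 × 0.01615²) = 0.231 m²/day.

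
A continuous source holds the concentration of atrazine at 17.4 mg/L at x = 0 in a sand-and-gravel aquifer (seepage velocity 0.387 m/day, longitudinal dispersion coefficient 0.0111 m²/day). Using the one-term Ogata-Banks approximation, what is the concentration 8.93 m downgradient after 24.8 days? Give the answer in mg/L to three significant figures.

For a continuous step input, C/C₀ ≈ ½·erfc((x−vt)/(2√(Dt))).
vt = 0.387 × 24.8 = 9.5976 m and 2√(Dt) = 2√(0.0111 × 24.8) = 1.049 m.
Argument (x−vt)/(2√(Dt)) = (8.93 − 9.5976)/1.049 = -0.6364; ½·erfc(-0.6364) = 0.8159.
C = 17.4 × 0.8159 = 14.2 mg/L.

14.2 mg/L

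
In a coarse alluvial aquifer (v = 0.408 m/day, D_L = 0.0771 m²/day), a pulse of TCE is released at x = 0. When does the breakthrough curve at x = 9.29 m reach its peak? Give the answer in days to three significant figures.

For the 1D instantaneous-source solution, setting ∂C/∂t = 0 at fixed x gives v²t² + 2Dt − x² = 0, so t = (√(D² + v²x²) − D)/v².
√(D² + v²x²) = √(0.0771² + 0.408² × 9.29²) = 3.791; v² = 0.166464.
t = (3.791 − 0.0771)/0.166464 = 22.3 days (vs. the pure-advection estimate x/v = 22.8 d).

22.3 days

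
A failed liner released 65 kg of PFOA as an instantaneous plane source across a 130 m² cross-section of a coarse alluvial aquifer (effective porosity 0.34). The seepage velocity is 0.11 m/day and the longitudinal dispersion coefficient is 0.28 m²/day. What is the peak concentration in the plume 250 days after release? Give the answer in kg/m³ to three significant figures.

The peak of an instantaneous 1D plume sits at x = vt; there the Gaussian factor is 1 and C_max = M/(n_e·A·√(4πDt)), where n_e·A is the pore area the mass is dissolved in.
√(4πDt) = √(4π × 0.28 × 250) = 29.66 m, so C_max = 65/(0.34 × 130 × 29.66) = 0.0496 kg/m³.

0.0496 kg/m³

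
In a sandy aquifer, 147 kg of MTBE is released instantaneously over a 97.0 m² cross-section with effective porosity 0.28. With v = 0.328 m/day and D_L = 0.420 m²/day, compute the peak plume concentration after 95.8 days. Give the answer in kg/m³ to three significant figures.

The peak of an instantaneous 1D plume sits at x = vt; there the Gaussian factor is 1 and C_max = M/(n_e·A·√(4πDt)), where n_e·A is the pore area the mass is dissolved in.
√(4πDt) = √(4π × 0.420 × 95.8) = 22.49 m, so C_max = 147/(0.28 × 97.0 × 22.49) = 0.241 kg/m³.

0.241 kg/m³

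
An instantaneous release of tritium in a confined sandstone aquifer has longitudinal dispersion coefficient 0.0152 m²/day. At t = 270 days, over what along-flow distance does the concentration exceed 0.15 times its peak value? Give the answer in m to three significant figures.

11.2 m

The plume is Gaussian with σ = √(2Dt) = √(2 × 0.0152 × 270) = 2.865 m.
C/C_peak = exp(−Δx²/(2σ²)) = 0.15 ⇒ Δx = σ·√(−2 ln 0.15) = 2.865 × 1.948 = 5.581 m.
Width = 2Δx = 11.2 m.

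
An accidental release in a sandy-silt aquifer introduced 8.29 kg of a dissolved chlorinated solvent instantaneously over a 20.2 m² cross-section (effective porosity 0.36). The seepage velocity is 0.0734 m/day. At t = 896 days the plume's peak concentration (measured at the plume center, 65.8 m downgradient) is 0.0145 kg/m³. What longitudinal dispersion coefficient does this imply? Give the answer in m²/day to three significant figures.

At the plume center C_max = M/(n_e·A·√(4πDt)), so D = M²/(4πt·(n_e·A·C_max)²).
n_e·A·C_max = 0.36 × 20.2 × 0.0145 = 0.1054 kg/m.
D = 8.29²/(4π × 896 × 0.1054²) = 0.549 m²/day.

0.549 m²/day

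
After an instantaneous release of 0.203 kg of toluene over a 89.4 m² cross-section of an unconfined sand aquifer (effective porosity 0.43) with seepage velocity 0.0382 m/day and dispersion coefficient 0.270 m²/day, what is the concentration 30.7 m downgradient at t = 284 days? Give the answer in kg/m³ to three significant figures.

For an instantaneous plane source, C(x,t) = M/(n_e·A·√(4πDt)) · exp(−(x−vt)²/(4Dt)), with n_e·A the pore (flow) area.
Plume center vt = 0.0382 × 284 = 10.8488 m, so the well at 30.7 m is 19.8512 m downgradient of the peak.
√(4πDt) = 31.04 m, giving peak height M/(n_e·A·√(4πDt)) = 0.203/(0.43 × 89.4 × 31.04) = 0.0001701 kg/m³.
(x−vt)²/(4Dt) = (19.8512)²/(4 × 0.270 × 284) = 1.285; exp(−1.285) = 0.2767.
C = 0.0001701 × 0.2767 = 4.71e-05 kg/m³.

4.71e-05 kg/m³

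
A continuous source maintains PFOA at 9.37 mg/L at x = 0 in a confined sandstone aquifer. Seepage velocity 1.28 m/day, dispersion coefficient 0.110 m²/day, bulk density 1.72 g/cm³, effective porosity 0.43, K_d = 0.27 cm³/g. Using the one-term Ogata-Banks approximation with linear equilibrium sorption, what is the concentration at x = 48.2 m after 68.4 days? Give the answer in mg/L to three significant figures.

0.109 mg/L

Retardation factor R = 1 + ρ_b·K_d/n = 1 + 1.72 × 0.27/0.43 = 2.080.
Sorption retards both mechanisms: v_R = v/R = 0.6154 m/day, D_R = D/R = 0.05288 m²/day.
v_R·t = 0.6154 × 68.4 = 42.09336 m; 2√(D_R t) = 3.804 m; argument = (48.2 − 42.09336)/3.804 = 1.605.
C = C₀ × ½·erfc(1.605) = 9.37 × 0.01161 = 0.109 mg/L.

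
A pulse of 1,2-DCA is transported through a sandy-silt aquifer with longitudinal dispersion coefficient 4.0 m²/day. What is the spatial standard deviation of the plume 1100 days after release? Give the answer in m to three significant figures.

Dispersive spreading gives a Gaussian with σ² = 2Dt; advection only shifts the center.
σ = √(2 × 4.0 × 1100) = 93.8 m.

93.8 m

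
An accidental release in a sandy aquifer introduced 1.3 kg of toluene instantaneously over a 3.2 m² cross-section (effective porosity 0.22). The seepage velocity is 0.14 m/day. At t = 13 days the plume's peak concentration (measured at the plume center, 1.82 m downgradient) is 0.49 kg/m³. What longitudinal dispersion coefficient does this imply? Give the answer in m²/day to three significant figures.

At the plume center C_max = M/(n_e·A·√(4πDt)), so D = M²/(4πt·(n_e·A·C_max)²).
n_e·A·C_max = 0.22 × 3.2 × 0.49 = 0.3450 kg/m.
D = 1.3²/(4π × 13 × 0.3450²) = 0.0869 m²/day.

0.0869 m²/day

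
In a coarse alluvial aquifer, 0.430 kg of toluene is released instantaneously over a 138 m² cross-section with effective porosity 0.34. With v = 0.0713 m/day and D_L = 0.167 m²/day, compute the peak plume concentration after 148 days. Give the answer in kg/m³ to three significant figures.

0.000520 kg/m³

The peak of an instantaneous 1D plume sits at x = vt; there the Gaussian factor is 1 and C_max = M/(n_e·A·√(4πDt)), where n_e·A is the pore area the mass is dissolved in.
√(4πDt) = √(4π × 0.167 × 148) = 17.62 m, so C_max = 0.430/(0.34 × 138 × 17.62) = 0.000520 kg/m³.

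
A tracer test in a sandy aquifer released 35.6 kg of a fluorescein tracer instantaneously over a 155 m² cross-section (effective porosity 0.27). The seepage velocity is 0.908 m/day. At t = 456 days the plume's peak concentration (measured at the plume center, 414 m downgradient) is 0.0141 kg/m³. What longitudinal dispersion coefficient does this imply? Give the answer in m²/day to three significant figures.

At the plume center C_max = M/(n_e·A·√(4πDt)), so D = M²/(4πt·(n_e·A·C_max)²).
n_e·A·C_max = 0.27 × 155 × 0.0141 = 0.5901 kg/m.
D = 35.6²/(4π × 456 × 0.5901²) = 0.635 m²/day.

0.635 m²/day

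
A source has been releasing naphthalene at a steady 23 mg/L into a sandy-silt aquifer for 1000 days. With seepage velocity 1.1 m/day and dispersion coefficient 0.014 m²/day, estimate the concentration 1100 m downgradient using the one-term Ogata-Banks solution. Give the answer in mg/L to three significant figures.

For a continuous step input, C/C₀ ≈ ½·erfc((x−vt)/(2√(Dt))).
vt = 1.1 × 1000 = 1100 m and 2√(Dt) = 2√(0.014 × 1000) = 7.483 m.
Argument (x−vt)/(2√(Dt)) = (1100 − 1100)/7.483 = 0; ½·erfc(0) = 0.5000.
C = 23 × 0.5000 = 11.5 mg/L.

11.5 mg/L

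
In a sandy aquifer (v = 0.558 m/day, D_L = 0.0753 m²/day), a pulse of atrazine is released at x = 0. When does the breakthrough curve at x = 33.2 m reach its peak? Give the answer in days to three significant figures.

For the 1D instantaneous-source solution, setting ∂C/∂t = 0 at fixed x gives v²t² + 2Dt − x² = 0, so t = (√(D² + v²x²) − D)/v².
√(D² + v²x²) = √(0.0753² + 0.558² × 33.2²) = 18.53; v² = 0.311364.
t = (18.53 − 0.0753)/0.311364 = 59.3 days (vs. the pure-advection estimate x/v = 59.5 d).

59.3 days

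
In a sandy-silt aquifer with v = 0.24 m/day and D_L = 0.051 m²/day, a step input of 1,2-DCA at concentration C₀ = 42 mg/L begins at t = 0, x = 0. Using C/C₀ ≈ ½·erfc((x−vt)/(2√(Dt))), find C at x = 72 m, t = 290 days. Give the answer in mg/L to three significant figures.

For a continuous step input, C/C₀ ≈ ½·erfc((x−vt)/(2√(Dt))).
vt = 0.24 × 290 = 69.6 m and 2√(Dt) = 2√(0.051 × 290) = 7.692 m.
Argument (x−vt)/(2√(Dt)) = (72 − 69.6)/7.692 = 0.3120; ½·erfc(0.3120) = 0.3295.
C = 42 × 0.3295 = 13.8 mg/L.

13.8 mg/L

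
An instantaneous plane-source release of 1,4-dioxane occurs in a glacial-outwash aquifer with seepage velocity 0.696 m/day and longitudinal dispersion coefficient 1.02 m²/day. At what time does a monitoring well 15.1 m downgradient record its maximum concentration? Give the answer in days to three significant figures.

19.7 days

For the 1D instantaneous-source solution, setting ∂C/∂t = 0 at fixed x gives v²t² + 2Dt − x² = 0, so t = (√(D² + v²x²) − D)/v².
√(D² + v²x²) = √(1.02² + 0.696² × 15.1²) = 10.56; v² = 0.484416.
t = (10.56 − 1.02)/0.484416 = 19.7 days (vs. the pure-advection estimate x/v = 21.7 d).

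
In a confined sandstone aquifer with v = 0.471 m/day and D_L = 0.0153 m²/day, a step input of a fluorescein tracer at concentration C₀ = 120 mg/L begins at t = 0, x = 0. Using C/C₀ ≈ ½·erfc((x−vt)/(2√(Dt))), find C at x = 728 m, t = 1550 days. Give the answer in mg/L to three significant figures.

74.0 mg/L

For a continuous step input, C/C₀ ≈ ½·erfc((x−vt)/(2√(Dt))).
vt = 0.471 × 1550 = 730.05 m and 2√(Dt) = 2√(0.0153 × 1550) = 9.740 m.
Argument (x−vt)/(2√(Dt)) = (728 − 730.05)/9.740 = -0.2105; ½·erfc(-0.2105) = 0.6170.
C = 120 × 0.6170 = 74.0 mg/L.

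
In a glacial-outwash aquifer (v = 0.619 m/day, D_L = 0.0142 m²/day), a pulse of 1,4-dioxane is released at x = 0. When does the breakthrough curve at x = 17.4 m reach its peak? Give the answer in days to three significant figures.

For the 1D instantaneous-source solution, setting ∂C/∂t = 0 at fixed x gives v²t² + 2Dt − x² = 0, so t = (√(D² + v²x²) − D)/v².
√(D² + v²x²) = √(0.0142² + 0.619² × 17.4²) = 10.77; v² = 0.383161.
t = (10.77 − 0.0142)/0.383161 = 28.1 days (vs. the pure-advection estimate x/v = 28.1 d).

28.1 days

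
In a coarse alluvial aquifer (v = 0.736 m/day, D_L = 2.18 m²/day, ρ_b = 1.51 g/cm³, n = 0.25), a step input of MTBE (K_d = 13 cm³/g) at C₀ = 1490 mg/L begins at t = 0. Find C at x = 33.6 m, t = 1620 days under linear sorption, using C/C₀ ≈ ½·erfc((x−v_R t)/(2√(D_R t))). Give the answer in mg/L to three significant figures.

Retardation factor R = 1 + ρ_b·K_d/n = 1 + 1.51 × 13/0.25 = 79.52.
Sorption retards both mechanisms: v_R = v/R = 0.009256 m/day, D_R = D/R = 0.02741 m²/day.
v_R·t = 0.009256 × 1620 = 14.99472 m; 2√(D_R t) = 13.33 m; argument = (33.6 − 14.99472)/13.33 = 1.396.
C = C₀ × ½·erfc(1.396) = 1490 × 0.02418 = 36.0 mg/L.

36.0 mg/L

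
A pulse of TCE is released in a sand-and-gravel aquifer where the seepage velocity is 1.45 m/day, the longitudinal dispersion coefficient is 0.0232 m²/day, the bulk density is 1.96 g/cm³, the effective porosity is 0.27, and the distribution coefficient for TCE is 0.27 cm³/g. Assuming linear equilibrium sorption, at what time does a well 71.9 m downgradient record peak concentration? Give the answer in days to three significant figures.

Retardation factor R = 1 + ρ_b·K_d/n = 1 + 1.96 × 0.27/0.27 = 2.960.
Sorption retards both mechanisms: v_R = v/R = 0.4899 m/day, D_R = D/R = 0.007838 m²/day.
Peak time from v_R²t² + 2D_R t − x² = 0: t = (√(D_R² + v_R²x²) − D_R)/v_R².
√(D_R² + v_R²x²) = √(0.007838² + 0.4899² × 71.9²) = 35.22; v_R² = 0.2400.
t = (35.22 − 0.007838)/0.2400 = 147 days.

147 days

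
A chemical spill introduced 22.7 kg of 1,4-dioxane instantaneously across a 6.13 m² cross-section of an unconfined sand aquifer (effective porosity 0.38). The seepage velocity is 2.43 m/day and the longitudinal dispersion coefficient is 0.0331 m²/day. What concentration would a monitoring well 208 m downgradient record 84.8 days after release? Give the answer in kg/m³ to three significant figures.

1.18 kg/m³

For an instantaneous plane source, C(x,t) = M/(n_e·A·√(4πDt)) · exp(−(x−vt)²/(4Dt)), with n_e·A the pore (flow) area.
Plume center vt = 2.43 × 84.8 = 206.064 m, so the well at 208 m is 1.936 m downgradient of the peak.
√(4πDt) = 5.939 m, giving peak height M/(n_e·A·√(4πDt)) = 22.7/(0.38 × 6.13 × 5.939) = 1.641 kg/m³.
(x−vt)²/(4Dt) = (1.936)²/(4 × 0.0331 × 84.8) = 0.3338; exp(−0.3338) = 0.7162.
C = 1.641 × 0.7162 = 1.18 kg/m³.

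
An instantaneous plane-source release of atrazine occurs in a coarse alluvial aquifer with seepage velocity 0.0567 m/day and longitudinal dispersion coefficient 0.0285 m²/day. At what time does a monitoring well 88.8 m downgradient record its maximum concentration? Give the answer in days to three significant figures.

For the 1D instantaneous-source solution, setting ∂C/∂t = 0 at fixed x gives v²t² + 2Dt − x² = 0, so t = (√(D² + v²x²) − D)/v².
√(D² + v²x²) = √(0.0285² + 0.0567² × 88.8²) = 5.035; v² = 0.00321489.
t = (5.035 − 0.0285)/0.00321489 = 1560 days (vs. the pure-advection estimate x/v = 1570 d).

1560 days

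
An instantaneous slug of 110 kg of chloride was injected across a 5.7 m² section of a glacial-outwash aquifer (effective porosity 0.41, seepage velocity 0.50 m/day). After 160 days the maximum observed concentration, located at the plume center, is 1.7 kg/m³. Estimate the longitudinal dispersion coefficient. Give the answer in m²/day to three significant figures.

At the plume center C_max = M/(n_e·A·√(4πDt)), so D = M²/(4πt·(n_e·A·C_max)²).
n_e·A·C_max = 0.41 × 5.7 × 1.7 = 3.973 kg/m.
D = 110²/(4π × 160 × 3.973²) = 0.381 m²/day.

0.381 m²/day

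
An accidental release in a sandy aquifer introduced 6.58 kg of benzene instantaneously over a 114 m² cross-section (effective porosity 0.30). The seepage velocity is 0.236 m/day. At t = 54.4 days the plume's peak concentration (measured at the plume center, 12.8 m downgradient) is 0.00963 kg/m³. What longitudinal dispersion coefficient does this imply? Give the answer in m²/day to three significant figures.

At the plume center C_max = M/(n_e·A·√(4πDt)), so D = M²/(4πt·(n_e·A·C_max)²).
n_e·A·C_max = 0.30 × 114 × 0.00963 = 0.3293 kg/m.
D = 6.58²/(4π × 54.4 × 0.3293²) = 0.584 m²/day.

0.584 m²/day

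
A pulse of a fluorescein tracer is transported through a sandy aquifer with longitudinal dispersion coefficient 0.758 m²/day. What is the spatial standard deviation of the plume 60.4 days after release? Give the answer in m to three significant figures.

9.57 m

Dispersive spreading gives a Gaussian with σ² = 2Dt; advection only shifts the center.
σ = √(2 × 0.758 × 60.4) = 9.57 m.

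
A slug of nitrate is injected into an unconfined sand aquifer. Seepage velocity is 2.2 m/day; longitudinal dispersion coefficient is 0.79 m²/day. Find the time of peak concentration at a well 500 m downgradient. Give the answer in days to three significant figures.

227 days

For the 1D instantaneous-source solution, setting ∂C/∂t = 0 at fixed x gives v²t² + 2Dt − x² = 0, so t = (√(D² + v²x²) − D)/v².
√(D² + v²x²) = √(0.79² + 2.2² × 500²) = 1100; v² = 4.84.
t = (1100 − 0.79)/4.84 = 227 days (vs. the pure-advection estimate x/v = 227 d).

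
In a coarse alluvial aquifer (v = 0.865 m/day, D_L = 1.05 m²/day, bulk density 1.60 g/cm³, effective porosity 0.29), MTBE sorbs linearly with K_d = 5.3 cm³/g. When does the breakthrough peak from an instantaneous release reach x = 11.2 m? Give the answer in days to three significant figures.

Retardation factor R = 1 + ρ_b·K_d/n = 1 + 1.60 × 5.3/0.29 = 30.24.
Sorption retards both mechanisms: v_R = v/R = 0.02860 m/day, D_R = D/R = 0.03472 m²/day.
Peak time from v_R²t² + 2D_R t − x² = 0: t = (√(D_R² + v_R²x²) − D_R)/v_R².
√(D_R² + v_R²x²) = √(0.03472² + 0.02860² × 11.2²) = 0.3222; v_R² = 0.0008180.
t = (0.3222 − 0.03472)/0.0008180 = 351 days.

351 days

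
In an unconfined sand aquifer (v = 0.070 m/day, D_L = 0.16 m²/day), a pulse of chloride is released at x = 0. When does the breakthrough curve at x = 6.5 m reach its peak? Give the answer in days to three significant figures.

For the 1D instantaneous-source solution, setting ∂C/∂t = 0 at fixed x gives v²t² + 2Dt − x² = 0, so t = (√(D² + v²x²) − D)/v².
√(D² + v²x²) = √(0.16² + 0.070² × 6.5²) = 0.4823; v² = 0.0049.
t = (0.4823 − 0.16)/0.0049 = 65.8 days (vs. the pure-advection estimate x/v = 92.9 d).

65.8 days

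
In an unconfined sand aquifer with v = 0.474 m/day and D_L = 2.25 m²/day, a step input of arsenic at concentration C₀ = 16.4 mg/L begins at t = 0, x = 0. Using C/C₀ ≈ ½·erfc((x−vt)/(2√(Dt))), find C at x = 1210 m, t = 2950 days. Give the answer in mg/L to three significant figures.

15.6 mg/L

For a continuous step input, C/C₀ ≈ ½·erfc((x−vt)/(2√(Dt))).
vt = 0.474 × 2950 = 1398.3 m and 2√(Dt) = 2√(2.25 × 2950) = 162.9 m.
Argument (x−vt)/(2√(Dt)) = (1210 − 1398.3)/162.9 = -1.156; ½·erfc(-1.156) = 0.9490.
C = 16.4 × 0.9490 = 15.6 mg/L.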